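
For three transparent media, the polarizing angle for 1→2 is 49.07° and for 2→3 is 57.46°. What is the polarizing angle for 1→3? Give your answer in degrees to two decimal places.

tan θ_B(1→2) = n₂/n₁ = tan 49.07° = 1.1532.
tan θ_B(2→3) = n₃/n₂ = tan 57.46° = 1.5673.
Multiplying, n₃/n₁ = 1.1532 × 1.5673 = 1.8074, and θ_B(1→3) = arctan 1.8074 = 61.04°.

θ_B ≈ 61.04°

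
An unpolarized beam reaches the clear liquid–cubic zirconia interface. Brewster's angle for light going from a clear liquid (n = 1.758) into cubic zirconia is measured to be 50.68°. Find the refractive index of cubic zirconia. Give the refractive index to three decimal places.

Full polarization of the reflected beam means tan θ_B = n₂/n₁, where n₁ is the incident medium (a clear liquid).
n₂ = n₁ tan θ_B = 1.758 × tan 50.68° = 2.146.

n ≈ 2.146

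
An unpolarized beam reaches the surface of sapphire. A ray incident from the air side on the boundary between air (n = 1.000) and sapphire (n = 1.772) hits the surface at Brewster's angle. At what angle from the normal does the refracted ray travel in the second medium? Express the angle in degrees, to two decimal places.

θ_t ≈ 29.44°

θ_B = arctan(n₂/n₁) = arctan(1.772/1.000) = 60.56°.
Since θ_B + θ_t = 90° at Brewster incidence, θ_t = 90° − 60.56° = 29.44°.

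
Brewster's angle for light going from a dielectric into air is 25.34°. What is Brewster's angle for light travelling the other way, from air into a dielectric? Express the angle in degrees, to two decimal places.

θ_B' ≈ 64.66°

The two Brewster angles are complementary: θ_B' = 90° − θ_B = 90° − 25.34° = 64.66°.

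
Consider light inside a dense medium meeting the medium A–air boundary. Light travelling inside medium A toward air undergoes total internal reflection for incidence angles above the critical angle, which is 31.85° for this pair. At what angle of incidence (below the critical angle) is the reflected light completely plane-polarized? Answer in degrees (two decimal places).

At the critical angle sin θ_c = n₂/n₁, giving n₂/n₁ = sin 31.85° = 0.5277.
Then tan θ_B = n₂/n₁ = 0.5277, so θ_B = arctan 0.5277 = 27.82°.

θ_B ≈ 27.82°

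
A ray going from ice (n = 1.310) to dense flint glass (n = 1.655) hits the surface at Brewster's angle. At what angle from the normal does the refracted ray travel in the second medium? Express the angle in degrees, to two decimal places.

θ_t ≈ 38.36°

θ_B = arctan(n₂/n₁) = arctan(1.655/1.310) = 51.64°.
At Brewster's angle the reflected and refracted rays are perpendicular, so θ_t = 90° − θ_B = 90° − 51.64° = 38.36°.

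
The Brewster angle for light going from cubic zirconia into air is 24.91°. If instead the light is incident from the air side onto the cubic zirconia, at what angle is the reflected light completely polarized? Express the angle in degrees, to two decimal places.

θ_B' ≈ 65.09°

Reversing the direction swaps n₁ and n₂, so tan θ_B' = 1/tan θ_B and θ_B' = 90° − θ_B.
Hence θ_B' = 90° − 24.91° = 65.09°.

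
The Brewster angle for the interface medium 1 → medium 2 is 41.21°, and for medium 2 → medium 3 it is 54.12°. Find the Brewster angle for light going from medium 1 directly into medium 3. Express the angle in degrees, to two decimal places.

n₂/n₁ = tan 41.21° = 0.8757 and n₃/n₂ = tan 54.12° = 1.3825.
So n₃/n₁ = (n₂/n₁)(n₃/n₂) = 0.8757 × 1.3825 = 1.2107.
θ_B(1→3) = arctan(1.2107) = 50.44°.

θ_B ≈ 50.44°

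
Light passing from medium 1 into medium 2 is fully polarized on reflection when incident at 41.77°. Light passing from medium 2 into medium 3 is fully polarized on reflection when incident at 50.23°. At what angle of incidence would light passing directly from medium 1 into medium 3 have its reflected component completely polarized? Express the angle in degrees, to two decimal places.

n₂/n₁ = tan 41.77° = 0.8932 and n₃/n₂ = tan 50.23° = 1.2015.
Multiplying, n₃/n₁ = 0.8932 × 1.2015 = 1.0731, and θ_B(1→3) = arctan 1.0731 = 47.02°.

θ_B ≈ 47.02°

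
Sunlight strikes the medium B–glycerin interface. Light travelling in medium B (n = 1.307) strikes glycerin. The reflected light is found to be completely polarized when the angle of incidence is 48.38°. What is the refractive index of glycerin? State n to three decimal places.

At Brewster's angle, tan θ_B = n₂/n₁ with n₁ on the incident side (medium B) and n₂ on the transmitted side (glycerin).
n₂ = n₁ tan θ_B = 1.307 × tan 48.38° = 1.471.

n ≈ 1.471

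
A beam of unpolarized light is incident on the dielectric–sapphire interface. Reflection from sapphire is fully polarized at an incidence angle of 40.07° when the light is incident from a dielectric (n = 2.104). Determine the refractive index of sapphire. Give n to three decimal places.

Brewster's law: tan θ_B = n₂/n₁ (light incident in a dielectric, refracted into sapphire).
n₂ = n₁ tan θ_B = 2.104 × tan 40.07° = 1.770.

n ≈ 1.770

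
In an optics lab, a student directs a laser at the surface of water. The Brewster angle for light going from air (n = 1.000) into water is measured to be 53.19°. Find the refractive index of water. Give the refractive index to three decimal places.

n ≈ 1.336

At the Brewster angle, tan θ_B = n₂/n₁ with n₁ on the incident side (air) and n₂ on the transmitted side (water).
n₂ = n₁ tan θ_B = 1.000 × tan 53.19° = 1.336.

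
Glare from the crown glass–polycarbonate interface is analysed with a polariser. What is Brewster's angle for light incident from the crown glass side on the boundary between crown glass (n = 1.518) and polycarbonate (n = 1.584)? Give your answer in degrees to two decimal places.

Here n₂/n₁ = 1.584/1.518 = 1.0435, and Brewster's law gives tan θ_B = n₂/n₁.
So θ_B = arctan 1.0435 = 46.22°.

θ_B ≈ 46.22°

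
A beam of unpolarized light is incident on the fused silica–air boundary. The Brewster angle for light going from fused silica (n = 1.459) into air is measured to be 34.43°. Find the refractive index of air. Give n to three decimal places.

Brewster's law: tan θ_B = n₂/n₁ (light incident in fused silica, refracted into air).
n₂ = n₁ tan θ_B = 1.459 × tan 34.43° = 1.000.

n ≈ 1.000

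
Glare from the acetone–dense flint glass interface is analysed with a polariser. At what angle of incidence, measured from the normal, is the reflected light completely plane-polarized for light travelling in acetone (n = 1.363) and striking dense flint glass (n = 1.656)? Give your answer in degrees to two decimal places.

θ_B ≈ 50.54°

At Brewster's angle the reflected and refracted rays are perpendicular, which with Snell's law gives tan θ_B = n₂/n₁.
Here n₂/n₁ = 1.656/1.363 = 1.2150, and Brewster's law gives tan θ_B = n₂/n₁.
θ_B = arctan(1.2150) = 50.54°.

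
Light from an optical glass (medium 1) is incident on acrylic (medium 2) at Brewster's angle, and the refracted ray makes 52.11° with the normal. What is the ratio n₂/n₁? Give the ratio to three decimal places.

At Brewster incidence θ_B = 90° − θ_t = 90° − 52.11° = 37.89°.
Then n₂/n₁ = tan θ_B = tan 37.89° = 0.778.

n₂/n₁ ≈ 0.778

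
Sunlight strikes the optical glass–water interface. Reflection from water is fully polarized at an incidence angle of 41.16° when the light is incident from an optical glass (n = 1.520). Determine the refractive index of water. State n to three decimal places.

At Brewster's angle, tan θ_B = n₂/n₁ with n₁ on the incident side (an optical glass) and n₂ on the transmitted side (water).
n₂ = n₁ tan θ_B = 1.520 × tan 41.16° = 1.329.

n ≈ 1.329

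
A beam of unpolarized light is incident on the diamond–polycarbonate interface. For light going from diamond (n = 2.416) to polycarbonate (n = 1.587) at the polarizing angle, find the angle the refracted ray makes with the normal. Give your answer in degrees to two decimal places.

θ_t ≈ 56.70°

First find Brewster's angle: tan θ_B = 1.587/2.416 = 0.6569, giving θ_B = 33.30°.
The refracted ray is perpendicular to the reflected ray, so θ_t = 90° − θ_B = 56.70°.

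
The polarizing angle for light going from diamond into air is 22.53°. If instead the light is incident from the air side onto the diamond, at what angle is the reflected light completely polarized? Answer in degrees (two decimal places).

tan θ_B' = n₁/n₂ = 1/tan θ_B, so θ_B' = 90° − θ_B.
θ_B' = 90° − 22.53° = 67.47°.

θ_B' ≈ 67.47°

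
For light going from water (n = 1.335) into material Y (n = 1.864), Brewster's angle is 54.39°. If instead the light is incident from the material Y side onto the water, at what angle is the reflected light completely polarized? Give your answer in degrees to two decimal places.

θ_B' ≈ 35.61°

The two Brewster angles are complementary: θ_B' = 90° − θ_B = 90° − 54.39° = 35.61°.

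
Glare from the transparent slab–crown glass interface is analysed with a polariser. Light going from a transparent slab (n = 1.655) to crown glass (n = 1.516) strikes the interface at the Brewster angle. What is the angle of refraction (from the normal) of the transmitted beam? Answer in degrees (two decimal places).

θ_t ≈ 47.51°

tan θ_B = n₂/n₁ = 1.516/1.655 = 0.9160, so θ_B = 42.49°.
Since θ_B + θ_t = 90° at Brewster incidence, θ_t = 90° − 42.49° = 47.51°.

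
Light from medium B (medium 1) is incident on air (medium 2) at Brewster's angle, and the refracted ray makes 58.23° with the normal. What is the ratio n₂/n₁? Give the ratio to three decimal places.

n₂/n₁ ≈ 0.619

θ_B + θ_t = 90°, so θ_B = 90° − 58.23° = 31.77°.
Then n₂/n₁ = tan θ_B = tan 31.77° = 0.619.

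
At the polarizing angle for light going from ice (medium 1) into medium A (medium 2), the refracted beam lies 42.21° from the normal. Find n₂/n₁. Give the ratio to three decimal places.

n₂/n₁ ≈ 1.102

θ_B + θ_t = 90°, so θ_B = 90° − 42.21° = 47.79°.
Then n₂/n₁ = tan θ_B = tan 47.79° = 1.102.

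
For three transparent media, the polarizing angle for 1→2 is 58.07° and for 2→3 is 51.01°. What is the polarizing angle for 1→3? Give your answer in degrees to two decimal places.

Each Brewster angle gives a ratio: n₂/n₁ = tan 58.07° = 1.6047, n₃/n₂ = tan 51.01° = 1.2353.
Multiplying, n₃/n₁ = 1.6047 × 1.2353 = 1.9823, and θ_B(1→3) = arctan 1.9823 = 63.23°.

θ_B ≈ 63.23°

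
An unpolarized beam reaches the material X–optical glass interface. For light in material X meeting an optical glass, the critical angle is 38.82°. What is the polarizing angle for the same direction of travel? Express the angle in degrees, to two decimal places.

θ_B ≈ 32.08°

sin θ_c = n₂/n₁, so n₂/n₁ = sin 38.82° = 0.6269.
Brewster: tan θ_B = n₂/n₁ = 0.6269.
θ_B = arctan(0.6269) = 32.08°.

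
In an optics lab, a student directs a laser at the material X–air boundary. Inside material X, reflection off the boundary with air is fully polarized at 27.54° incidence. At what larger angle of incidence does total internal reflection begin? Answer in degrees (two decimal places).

n₂/n₁ = tan 27.54° = 0.5215; the critical angle satisfies sin θ_c = n₂/n₁.
θ_c = arcsin(0.5215) = 31.43°.

θ_c ≈ 31.43°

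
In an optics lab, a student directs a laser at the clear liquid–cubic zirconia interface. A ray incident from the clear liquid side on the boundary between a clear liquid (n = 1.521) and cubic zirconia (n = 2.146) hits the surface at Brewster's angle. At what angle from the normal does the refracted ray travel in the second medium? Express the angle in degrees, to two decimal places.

θ_B = arctan(n₂/n₁) = arctan(2.146/1.521) = 54.67°.
The refracted ray is perpendicular to the reflected ray, so θ_t = 90° − θ_B = 35.33°.

θ_t ≈ 35.33°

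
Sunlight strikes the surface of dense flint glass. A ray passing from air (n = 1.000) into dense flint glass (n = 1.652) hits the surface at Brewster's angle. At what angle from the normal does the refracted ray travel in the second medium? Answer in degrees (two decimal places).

θ_t ≈ 31.19°

First find Brewster's angle: tan θ_B = 1.652/1.000 = 1.6520, giving θ_B = 58.81°.
The refracted ray is perpendicular to the reflected ray, so θ_t = 90° − θ_B = 31.19°.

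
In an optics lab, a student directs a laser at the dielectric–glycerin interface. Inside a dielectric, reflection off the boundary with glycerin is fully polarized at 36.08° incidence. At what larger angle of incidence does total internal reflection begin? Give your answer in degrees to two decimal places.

From Brewster, n₂/n₁ = tan θ_B = tan 36.08° = 0.7287.
Then sin θ_c = n₂/n₁ = 0.7287, so θ_c = arcsin 0.7287 = 46.78°.

θ_c ≈ 46.78°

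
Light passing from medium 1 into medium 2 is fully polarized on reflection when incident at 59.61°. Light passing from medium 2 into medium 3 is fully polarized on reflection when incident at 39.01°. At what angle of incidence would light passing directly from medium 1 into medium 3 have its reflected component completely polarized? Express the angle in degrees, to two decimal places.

tan θ_B(1→2) = n₂/n₁ = tan 59.61° = 1.7051.
tan θ_B(2→3) = n₃/n₂ = tan 39.01° = 0.8101.
n₃/n₁ = 1.3813. Then tan θ_B(1→3) = n₃/n₁, so θ_B(1→3) = arctan(1.3813) = 54.10°.

θ_B ≈ 54.10°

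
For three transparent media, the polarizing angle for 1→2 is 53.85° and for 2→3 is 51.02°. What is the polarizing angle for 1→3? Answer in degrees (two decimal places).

θ_B ≈ 59.41°

Each Brewster angle gives a ratio: n₂/n₁ = tan 53.85° = 1.3688, n₃/n₂ = tan 51.02° = 1.2358.
n₃/n₁ = 1.6916. Then tan θ_B(1→3) = n₃/n₁, so θ_B(1→3) = arctan(1.6916) = 59.41°.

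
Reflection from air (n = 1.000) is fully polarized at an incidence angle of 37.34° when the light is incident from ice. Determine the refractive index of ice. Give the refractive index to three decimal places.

Full polarization of the reflected beam means tan θ_B = n₂/n₁, where n₁ is the incident medium (ice).
n₁ = n₂ / tan θ_B = 1.000 / tan 37.34° = 1.311.

n ≈ 1.311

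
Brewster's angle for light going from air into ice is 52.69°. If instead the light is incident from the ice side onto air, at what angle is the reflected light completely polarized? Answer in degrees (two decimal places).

Reversing the direction swaps n₁ and n₂, so tan θ_B' = 1/tan θ_B and θ_B' = 90° − θ_B.
Hence θ_B' = 90° − 52.69° = 37.31°.

θ_B' ≈ 37.31°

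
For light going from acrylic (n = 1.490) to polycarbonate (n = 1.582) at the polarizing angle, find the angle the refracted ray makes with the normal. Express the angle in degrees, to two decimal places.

θ_t ≈ 43.28°

tan θ_B = n₂/n₁ = 1.582/1.490 = 1.0617, so θ_B = 46.72°.
Since θ_B + θ_t = 90° at Brewster incidence, θ_t = 90° − 46.72° = 43.28°.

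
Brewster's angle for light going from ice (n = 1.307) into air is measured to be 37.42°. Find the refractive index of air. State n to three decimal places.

Full polarization of the reflected beam means tan θ_B = n₂/n₁, where n₁ is the incident medium (ice).
n₂ = n₁ tan θ_B = 1.307 × tan 37.42° = 1.000.

n ≈ 1.000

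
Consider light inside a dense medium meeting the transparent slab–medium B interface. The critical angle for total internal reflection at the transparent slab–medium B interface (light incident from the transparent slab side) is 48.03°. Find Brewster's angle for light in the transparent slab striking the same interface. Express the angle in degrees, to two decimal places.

θ_B ≈ 36.63°

At the critical angle sin θ_c = n₂/n₁, giving n₂/n₁ = sin 48.03° = 0.7435.
Then tan θ_B = n₂/n₁ = 0.7435, so θ_B = arctan 0.7435 = 36.63°.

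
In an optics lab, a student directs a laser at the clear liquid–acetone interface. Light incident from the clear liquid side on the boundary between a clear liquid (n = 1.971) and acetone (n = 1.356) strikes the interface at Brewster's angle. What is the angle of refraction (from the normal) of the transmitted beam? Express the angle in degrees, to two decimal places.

θ_t ≈ 55.47°

θ_B = arctan(n₂/n₁) = arctan(1.356/1.971) = 34.53°.
The refracted ray is perpendicular to the reflected ray, so θ_t = 90° − θ_B = 55.47°.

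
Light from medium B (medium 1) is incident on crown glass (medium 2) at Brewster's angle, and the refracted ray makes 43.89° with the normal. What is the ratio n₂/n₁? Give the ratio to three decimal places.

n₂/n₁ ≈ 1.040

θ_B + θ_t = 90°, so θ_B = 90° − 43.89° = 46.11°.
tan θ_B = n₂/n₁, so n₂/n₁ = tan 46.11° = 1.040.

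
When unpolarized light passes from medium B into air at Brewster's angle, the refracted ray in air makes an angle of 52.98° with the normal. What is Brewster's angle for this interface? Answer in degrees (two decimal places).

Brewster's condition makes the reflected and refracted beams perpendicular: θ_B + θ_t = 90°.
θ_B = 90° − 52.98° = 37.02°.

θ_B ≈ 37.02°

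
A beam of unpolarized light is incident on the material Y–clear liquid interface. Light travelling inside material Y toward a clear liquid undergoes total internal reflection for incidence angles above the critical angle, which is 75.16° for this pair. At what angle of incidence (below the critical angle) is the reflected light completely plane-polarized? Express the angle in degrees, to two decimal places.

n₂/n₁ = sin θ_c = sin 75.16° = 0.9666.
tan θ_B equals the same ratio, so θ_B = arctan(0.9666) = 44.03°.

θ_B ≈ 44.03°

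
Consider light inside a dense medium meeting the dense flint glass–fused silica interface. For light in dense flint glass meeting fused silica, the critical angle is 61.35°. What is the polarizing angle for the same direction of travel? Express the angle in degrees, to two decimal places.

At the critical angle sin θ_c = n₂/n₁, giving n₂/n₁ = sin 61.35° = 0.8776.
Then tan θ_B = n₂/n₁ = 0.8776, so θ_B = arctan 0.8776 = 41.27°.

θ_B ≈ 41.27°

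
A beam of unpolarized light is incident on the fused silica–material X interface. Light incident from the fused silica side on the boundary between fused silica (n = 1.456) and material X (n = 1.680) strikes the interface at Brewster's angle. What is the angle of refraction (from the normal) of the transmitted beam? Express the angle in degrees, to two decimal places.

θ_t ≈ 40.91°

tan θ_B = n₂/n₁ = 1.680/1.456 = 1.1538, so θ_B = 49.09°.
Since θ_B + θ_t = 90° at Brewster incidence, θ_t = 90° − 49.09° = 40.91°.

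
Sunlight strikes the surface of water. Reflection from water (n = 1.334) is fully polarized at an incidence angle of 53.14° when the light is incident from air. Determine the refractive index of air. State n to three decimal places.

At Brewster's angle, tan θ_B = n₂/n₁ with n₁ on the incident side (air) and n₂ on the transmitted side (water).
n₁ = n₂ / tan θ_B = 1.334 / tan 53.14° = 1.000.

n ≈ 1.000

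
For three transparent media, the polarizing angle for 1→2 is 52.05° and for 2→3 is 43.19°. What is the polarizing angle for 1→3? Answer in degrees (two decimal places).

θ_B ≈ 50.28°

tan θ_B(1→2) = n₂/n₁ = tan 52.05° = 1.2822.
tan θ_B(2→3) = n₃/n₂ = tan 43.19° = 0.9387.
Multiplying, n₃/n₁ = 1.2822 × 0.9387 = 1.2037, and θ_B(1→3) = arctan 1.2037 = 50.28°.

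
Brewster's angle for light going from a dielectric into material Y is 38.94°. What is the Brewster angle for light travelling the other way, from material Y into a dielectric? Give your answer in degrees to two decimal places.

θ_B' ≈ 51.06°

The two Brewster angles are complementary: θ_B' = 90° − θ_B = 90° − 38.94° = 51.06°.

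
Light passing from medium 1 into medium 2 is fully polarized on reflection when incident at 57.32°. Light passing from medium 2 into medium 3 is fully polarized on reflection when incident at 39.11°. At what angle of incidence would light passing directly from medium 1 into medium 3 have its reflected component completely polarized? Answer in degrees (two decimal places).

n₂/n₁ = tan 57.32° = 1.5589 and n₃/n₂ = tan 39.11° = 0.8130.
n₃/n₁ = 1.2673. Then tan θ_B(1→3) = n₃/n₁, so θ_B(1→3) = arctan(1.2673) = 51.72°.

θ_B ≈ 51.72°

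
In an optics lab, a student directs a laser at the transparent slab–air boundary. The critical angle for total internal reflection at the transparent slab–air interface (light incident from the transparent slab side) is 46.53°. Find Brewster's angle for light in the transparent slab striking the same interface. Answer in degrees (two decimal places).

sin θ_c = n₂/n₁, so n₂/n₁ = sin 46.53° = 0.7257.
Brewster: tan θ_B = n₂/n₁ = 0.7257.
θ_B = arctan(0.7257) = 35.97°.

θ_B ≈ 35.97°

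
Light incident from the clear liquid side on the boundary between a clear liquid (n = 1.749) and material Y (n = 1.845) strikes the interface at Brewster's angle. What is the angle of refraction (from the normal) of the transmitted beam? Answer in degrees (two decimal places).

θ_t ≈ 43.47°

First find Brewster's angle: tan θ_B = 1.845/1.749 = 1.0549, giving θ_B = 46.53°.
The refracted ray is perpendicular to the reflected ray, so θ_t = 90° − θ_B = 43.47°.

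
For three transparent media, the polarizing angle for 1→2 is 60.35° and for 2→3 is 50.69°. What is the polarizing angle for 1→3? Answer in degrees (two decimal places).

tan θ_B(1→2) = n₂/n₁ = tan 60.35° = 1.7567.
tan θ_B(2→3) = n₃/n₂ = tan 50.69° = 1.2213.
So n₃/n₁ = (n₂/n₁)(n₃/n₂) = 1.7567 × 1.2213 = 2.1456.
θ_B(1→3) = arctan(2.1456) = 65.01°.

θ_B ≈ 65.01°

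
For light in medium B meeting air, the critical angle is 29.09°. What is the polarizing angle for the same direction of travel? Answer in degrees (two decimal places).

θ_B ≈ 25.93°

n₂/n₁ = sin θ_c = sin 29.09° = 0.4862.
tan θ_B equals the same ratio, so θ_B = arctan(0.4862) = 25.93°.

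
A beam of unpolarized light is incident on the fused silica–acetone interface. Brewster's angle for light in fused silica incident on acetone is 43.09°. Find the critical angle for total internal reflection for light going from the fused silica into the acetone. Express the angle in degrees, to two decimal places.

From Brewster, n₂/n₁ = tan θ_B = tan 43.09° = 0.9355.
Then sin θ_c = n₂/n₁ = 0.9355, so θ_c = arcsin 0.9355 = 69.30°.

θ_c ≈ 69.30°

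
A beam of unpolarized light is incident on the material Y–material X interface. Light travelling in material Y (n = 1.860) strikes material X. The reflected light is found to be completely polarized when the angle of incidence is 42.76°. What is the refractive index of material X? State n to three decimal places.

Brewster's law: tan θ_B = n₂/n₁ (light incident in material Y, refracted into material X).
n₂ = n₁ tan θ_B = 1.860 × tan 42.76° = 1.720.

n ≈ 1.720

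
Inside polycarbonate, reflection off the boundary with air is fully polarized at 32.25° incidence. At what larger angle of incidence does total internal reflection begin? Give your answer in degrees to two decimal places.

tan θ_B = n₂/n₁ = tan 32.25° = 0.6310.
Total internal reflection: sin θ_c = n₂/n₁ = 0.6310.
θ_c = arcsin(0.6310) = 39.12°.

θ_c ≈ 39.12°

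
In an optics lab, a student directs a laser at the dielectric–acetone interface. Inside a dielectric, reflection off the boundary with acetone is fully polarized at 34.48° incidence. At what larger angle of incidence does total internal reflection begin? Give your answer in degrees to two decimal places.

tan θ_B = n₂/n₁ = tan 34.48° = 0.6868.
Total internal reflection: sin θ_c = n₂/n₁ = 0.6868.
θ_c = arcsin(0.6868) = 43.37°.

θ_c ≈ 43.37°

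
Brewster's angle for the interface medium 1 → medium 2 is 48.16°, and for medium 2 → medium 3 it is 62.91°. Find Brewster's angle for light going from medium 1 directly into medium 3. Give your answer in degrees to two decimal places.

Each Brewster angle gives a ratio: n₂/n₁ = tan 48.16° = 1.1169, n₃/n₂ = tan 62.91° = 1.9550.
So n₃/n₁ = (n₂/n₁)(n₃/n₂) = 1.1169 × 1.9550 = 2.1835.
θ_B(1→3) = arctan(2.1835) = 65.39°.

θ_B ≈ 65.39°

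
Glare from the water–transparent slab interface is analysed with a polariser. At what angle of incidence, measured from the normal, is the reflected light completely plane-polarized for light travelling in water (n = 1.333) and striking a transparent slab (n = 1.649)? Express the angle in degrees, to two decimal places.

θ_B ≈ 51.05°

tan θ_B = n₂/n₁ = 1.649/1.333 = 1.2371.
θ_B = arctan(1.2371) = 51.05°.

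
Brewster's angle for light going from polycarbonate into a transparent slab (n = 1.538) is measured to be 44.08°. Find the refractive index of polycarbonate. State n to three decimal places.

n ≈ 1.588

At Brewster's angle, tan θ_B = n₂/n₁ with n₁ on the incident side (polycarbonate) and n₂ on the transmitted side (a transparent slab).
n₁ = n₂ / tan θ_B = 1.538 / tan 44.08° = 1.588.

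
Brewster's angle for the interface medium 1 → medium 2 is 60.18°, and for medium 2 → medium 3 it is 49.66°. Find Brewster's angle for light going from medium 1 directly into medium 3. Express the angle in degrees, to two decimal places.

Each Brewster angle gives a ratio: n₂/n₁ = tan 60.18° = 1.7447, n₃/n₂ = tan 49.66° = 1.1775.
n₃/n₁ = 2.0544. Then tan θ_B(1→3) = n₃/n₁, so θ_B(1→3) = arctan(2.0544) = 64.04°.

θ_B ≈ 64.04°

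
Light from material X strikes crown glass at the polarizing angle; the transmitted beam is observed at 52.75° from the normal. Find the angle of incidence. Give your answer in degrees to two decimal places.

θ_B ≈ 37.25°

Brewster's condition makes the reflected and refracted beams perpendicular: θ_B + θ_t = 90°.
So θ_B = 90° − θ_t = 90° − 52.75° = 37.25°.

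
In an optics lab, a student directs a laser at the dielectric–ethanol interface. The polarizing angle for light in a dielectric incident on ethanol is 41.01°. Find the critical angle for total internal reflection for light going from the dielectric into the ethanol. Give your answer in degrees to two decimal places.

tan θ_B = n₂/n₁ = tan 41.01° = 0.8696.
Total internal reflection: sin θ_c = n₂/n₁ = 0.8696.
θ_c = arcsin(0.8696) = 60.41°.

θ_c ≈ 60.41°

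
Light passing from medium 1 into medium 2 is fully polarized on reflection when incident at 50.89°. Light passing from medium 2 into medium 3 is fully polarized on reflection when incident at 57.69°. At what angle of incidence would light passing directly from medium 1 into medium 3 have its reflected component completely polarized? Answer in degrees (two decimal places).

tan θ_B(1→2) = n₂/n₁ = tan 50.89° = 1.2301.
tan θ_B(2→3) = n₃/n₂ = tan 57.69° = 1.5812.
So n₃/n₁ = (n₂/n₁)(n₃/n₂) = 1.2301 × 1.5812 = 1.9450.
θ_B(1→3) = arctan(1.9450) = 62.79°.

θ_B ≈ 62.79°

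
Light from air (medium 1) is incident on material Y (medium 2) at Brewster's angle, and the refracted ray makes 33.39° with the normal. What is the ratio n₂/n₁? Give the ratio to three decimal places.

n₂/n₁ ≈ 1.517

At Brewster incidence θ_B = 90° − θ_t = 90° − 33.39° = 56.61°.
Then n₂/n₁ = tan θ_B = tan 56.61° = 1.517.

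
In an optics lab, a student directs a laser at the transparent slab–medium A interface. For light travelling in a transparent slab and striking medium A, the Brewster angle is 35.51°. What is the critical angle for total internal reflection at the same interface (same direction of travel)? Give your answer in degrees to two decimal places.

n₂/n₁ = tan 35.51° = 0.7136; the critical angle satisfies sin θ_c = n₂/n₁.
θ_c = arcsin(0.7136) = 45.53°.

θ_c ≈ 45.53°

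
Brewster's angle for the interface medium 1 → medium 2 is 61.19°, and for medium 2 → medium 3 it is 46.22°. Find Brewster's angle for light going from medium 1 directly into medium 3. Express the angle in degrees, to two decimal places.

θ_B ≈ 62.21°

n₂/n₁ = tan 61.19° = 1.8182 and n₃/n₂ = tan 46.22° = 1.0435.
So n₃/n₁ = (n₂/n₁)(n₃/n₂) = 1.8182 × 1.0435 = 1.8974.
θ_B(1→3) = arctan(1.8974) = 62.21°.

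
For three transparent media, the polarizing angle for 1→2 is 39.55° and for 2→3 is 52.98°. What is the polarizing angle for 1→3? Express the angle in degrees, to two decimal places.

θ_B ≈ 47.60°

Each Brewster angle gives a ratio: n₂/n₁ = tan 39.55° = 0.8258, n₃/n₂ = tan 52.98° = 1.3261.
n₃/n₁ = 1.0951. Then tan θ_B(1→3) = n₃/n₁, so θ_B(1→3) = arctan(1.0951) = 47.60°.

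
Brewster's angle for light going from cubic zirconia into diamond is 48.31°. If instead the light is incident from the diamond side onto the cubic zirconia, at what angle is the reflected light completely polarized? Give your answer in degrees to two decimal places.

θ_B' ≈ 41.69°

Reversing the direction swaps n₁ and n₂, so tan θ_B' = 1/tan θ_B and θ_B' = 90° − θ_B.
Hence θ_B' = 90° − 48.31° = 41.69°.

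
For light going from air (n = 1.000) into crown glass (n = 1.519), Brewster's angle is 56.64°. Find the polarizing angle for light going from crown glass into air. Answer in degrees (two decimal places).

θ_B' ≈ 33.36°

The two Brewster angles are complementary: θ_B' = 90° − θ_B = 90° − 56.64° = 33.36°.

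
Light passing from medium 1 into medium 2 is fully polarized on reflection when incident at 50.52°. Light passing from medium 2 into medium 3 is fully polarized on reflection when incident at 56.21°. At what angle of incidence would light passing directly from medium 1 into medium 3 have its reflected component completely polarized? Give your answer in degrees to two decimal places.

θ_B ≈ 61.13°

tan θ_B(1→2) = n₂/n₁ = tan 50.52° = 1.2140.
tan θ_B(2→3) = n₃/n₂ = tan 56.21° = 1.4943.
n₃/n₁ = 1.8141. Then tan θ_B(1→3) = n₃/n₁, so θ_B(1→3) = arctan(1.8141) = 61.13°.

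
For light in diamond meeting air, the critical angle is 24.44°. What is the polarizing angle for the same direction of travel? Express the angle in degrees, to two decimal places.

θ_B ≈ 22.48°

sin θ_c = n₂/n₁, so n₂/n₁ = sin 24.44° = 0.4137.
Brewster: tan θ_B = n₂/n₁ = 0.4137.
θ_B = arctan(0.4137) = 22.48°.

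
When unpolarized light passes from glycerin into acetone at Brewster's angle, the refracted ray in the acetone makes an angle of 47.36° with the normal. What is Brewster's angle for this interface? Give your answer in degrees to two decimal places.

Since the reflected and refracted rays are at right angles at the polarizing angle, θ_B + θ_t = 90°.
θ_B = 90° − 47.36° = 42.64°.

θ_B ≈ 42.64°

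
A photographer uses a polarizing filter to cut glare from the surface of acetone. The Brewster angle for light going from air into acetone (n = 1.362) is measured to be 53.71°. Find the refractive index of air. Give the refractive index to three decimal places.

At the Brewster angle, tan θ_B = n₂/n₁ with n₁ on the incident side (air) and n₂ on the transmitted side (acetone).
n₁ = n₂ / tan θ_B = 1.362 / tan 53.71° = 1.000.

n ≈ 1.000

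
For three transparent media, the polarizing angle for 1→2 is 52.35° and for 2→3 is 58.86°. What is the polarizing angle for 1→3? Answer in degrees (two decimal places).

tan θ_B(1→2) = n₂/n₁ = tan 52.35° = 1.2962.
tan θ_B(2→3) = n₃/n₂ = tan 58.86° = 1.6551.
So n₃/n₁ = (n₂/n₁)(n₃/n₂) = 1.2962 × 1.6551 = 2.1453.
θ_B(1→3) = arctan(2.1453) = 65.01°.

θ_B ≈ 65.01°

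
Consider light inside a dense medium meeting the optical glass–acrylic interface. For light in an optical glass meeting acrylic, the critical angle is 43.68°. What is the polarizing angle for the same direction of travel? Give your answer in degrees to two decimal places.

θ_B ≈ 34.63°

n₂/n₁ = sin θ_c = sin 43.68° = 0.6906.
tan θ_B equals the same ratio, so θ_B = arctan(0.6906) = 34.63°.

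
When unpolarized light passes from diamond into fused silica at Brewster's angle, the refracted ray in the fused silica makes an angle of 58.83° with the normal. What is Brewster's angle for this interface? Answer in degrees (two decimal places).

θ_B ≈ 31.17°

At Brewster's angle the reflected and refracted rays are perpendicular, so θ_B + θ_t = 90°.
So θ_B = 90° − θ_t = 90° − 58.83° = 31.17°.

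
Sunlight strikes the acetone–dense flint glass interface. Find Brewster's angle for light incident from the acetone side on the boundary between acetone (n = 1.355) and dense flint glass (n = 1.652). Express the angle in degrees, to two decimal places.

θ_B ≈ 50.64°

Brewster's condition: tan θ_B = n₂/n₁ = 1.652/1.355 = 1.2192. Taking the arctangent, θ_B = 50.64°.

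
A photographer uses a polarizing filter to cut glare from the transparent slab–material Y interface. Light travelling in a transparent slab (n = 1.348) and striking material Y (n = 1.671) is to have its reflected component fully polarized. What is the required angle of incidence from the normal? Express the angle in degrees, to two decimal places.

The reflected p-component vanishes when tan θ_B = n₂/n₁.
Brewster's condition: tan θ_B = n₂/n₁ = 1.671/1.348 = 1.2396.
So θ_B = arctan 1.2396 = 51.11°.

θ_B ≈ 51.11°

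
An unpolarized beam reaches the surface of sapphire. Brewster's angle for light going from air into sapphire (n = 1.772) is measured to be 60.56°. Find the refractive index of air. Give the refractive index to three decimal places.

Full polarization of the reflected beam means tan θ_B = n₂/n₁, where n₁ is the incident medium (air).
n₁ = n₂ / tan θ_B = 1.772 / tan 60.56° = 1.000.

n ≈ 1.000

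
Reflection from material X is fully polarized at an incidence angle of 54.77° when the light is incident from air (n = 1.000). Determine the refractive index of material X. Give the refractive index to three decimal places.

n ≈ 1.416

Brewster's law: tan θ_B = n₂/n₁ (light incident in air, refracted into material X).
n₂ = n₁ tan θ_B = 1.000 × tan 54.77° = 1.416.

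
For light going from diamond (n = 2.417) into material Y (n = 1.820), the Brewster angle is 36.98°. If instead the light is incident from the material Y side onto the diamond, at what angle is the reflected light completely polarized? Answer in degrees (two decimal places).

Reversing the direction swaps n₁ and n₂, so tan θ_B' = 1/tan θ_B and θ_B' = 90° − θ_B.
Hence θ_B' = 90° − 36.98° = 53.02°.

θ_B' ≈ 53.02°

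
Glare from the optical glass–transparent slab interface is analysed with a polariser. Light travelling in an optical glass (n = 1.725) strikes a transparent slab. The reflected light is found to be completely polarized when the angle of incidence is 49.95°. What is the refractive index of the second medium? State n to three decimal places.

n ≈ 2.052

Full polarization of the reflected beam means tan θ_B = n₂/n₁, where n₁ is the incident medium (an optical glass).
n₂ = n₁ tan θ_B = 1.725 × tan 49.95° = 2.052.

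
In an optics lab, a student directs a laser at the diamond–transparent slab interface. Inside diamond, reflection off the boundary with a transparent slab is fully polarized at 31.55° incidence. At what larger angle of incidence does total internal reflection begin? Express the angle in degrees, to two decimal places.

θ_c ≈ 37.88°

n₂/n₁ = tan 31.55° = 0.6140; the critical angle satisfies sin θ_c = n₂/n₁.
θ_c = arcsin(0.6140) = 37.88°.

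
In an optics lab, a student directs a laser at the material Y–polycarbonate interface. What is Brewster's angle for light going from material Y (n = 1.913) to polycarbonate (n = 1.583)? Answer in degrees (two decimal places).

θ_B ≈ 39.61°

Brewster's condition: tan θ_B = n₂/n₁ = 1.583/1.913 = 0.8275.
So θ_B = arctan 0.8275 = 39.61°.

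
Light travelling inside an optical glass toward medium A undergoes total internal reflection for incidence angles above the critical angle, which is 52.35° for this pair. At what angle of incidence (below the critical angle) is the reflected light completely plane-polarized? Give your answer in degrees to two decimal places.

At the critical angle sin θ_c = n₂/n₁, giving n₂/n₁ = sin 52.35° = 0.7918.
Then tan θ_B = n₂/n₁ = 0.7918, so θ_B = arctan 0.7918 = 38.37°.

θ_B ≈ 38.37°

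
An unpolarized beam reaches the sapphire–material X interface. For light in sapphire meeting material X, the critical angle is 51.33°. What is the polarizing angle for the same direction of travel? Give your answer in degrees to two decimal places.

θ_B ≈ 37.98°

At the critical angle sin θ_c = n₂/n₁, giving n₂/n₁ = sin 51.33° = 0.7808.
Then tan θ_B = n₂/n₁ = 0.7808, so θ_B = arctan 0.7808 = 37.98°.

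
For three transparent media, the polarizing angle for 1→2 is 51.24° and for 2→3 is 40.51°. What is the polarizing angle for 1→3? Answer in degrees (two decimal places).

Each Brewster angle gives a ratio: n₂/n₁ = tan 51.24° = 1.2455, n₃/n₂ = tan 40.51° = 0.8544.
So n₃/n₁ = (n₂/n₁)(n₃/n₂) = 1.2455 × 0.8544 = 1.0642.
θ_B(1→3) = arctan(1.0642) = 46.78°.

θ_B ≈ 46.78°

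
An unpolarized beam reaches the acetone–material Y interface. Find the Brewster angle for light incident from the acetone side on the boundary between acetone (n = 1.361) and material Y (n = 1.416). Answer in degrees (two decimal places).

The reflected p-component vanishes when tan θ_B = n₂/n₁.
tan θ_B = n₂/n₁ = 1.416/1.361 = 1.0404. Taking the arctangent, θ_B = 46.13°.

θ_B ≈ 46.13°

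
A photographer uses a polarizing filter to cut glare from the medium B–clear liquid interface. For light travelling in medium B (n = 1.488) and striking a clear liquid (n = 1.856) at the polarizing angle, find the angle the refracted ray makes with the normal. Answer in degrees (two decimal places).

θ_B = arctan(n₂/n₁) = arctan(1.856/1.488) = 51.28°.
Since θ_B + θ_t = 90° at Brewster incidence, θ_t = 90° − 51.28° = 38.72°.

θ_t ≈ 38.72°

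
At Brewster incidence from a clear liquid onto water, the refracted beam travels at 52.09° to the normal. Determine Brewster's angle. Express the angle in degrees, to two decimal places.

Brewster's condition makes the reflected and refracted beams perpendicular: θ_B + θ_t = 90°.
So θ_B = 90° − θ_t = 90° − 52.09° = 37.91°.

θ_B ≈ 37.91°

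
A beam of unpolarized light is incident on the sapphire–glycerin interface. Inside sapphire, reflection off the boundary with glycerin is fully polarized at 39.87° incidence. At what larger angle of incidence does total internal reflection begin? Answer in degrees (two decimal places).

n₂/n₁ = tan 39.87° = 0.8352; the critical angle satisfies sin θ_c = n₂/n₁.
θ_c = arcsin(0.8352) = 56.64°.

θ_c ≈ 56.64°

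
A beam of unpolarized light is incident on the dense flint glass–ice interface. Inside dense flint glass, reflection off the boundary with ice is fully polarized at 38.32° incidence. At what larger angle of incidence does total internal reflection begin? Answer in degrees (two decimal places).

n₂/n₁ = tan 38.32° = 0.7903; the critical angle satisfies sin θ_c = n₂/n₁.
θ_c = arcsin(0.7903) = 52.22°.

θ_c ≈ 52.22°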